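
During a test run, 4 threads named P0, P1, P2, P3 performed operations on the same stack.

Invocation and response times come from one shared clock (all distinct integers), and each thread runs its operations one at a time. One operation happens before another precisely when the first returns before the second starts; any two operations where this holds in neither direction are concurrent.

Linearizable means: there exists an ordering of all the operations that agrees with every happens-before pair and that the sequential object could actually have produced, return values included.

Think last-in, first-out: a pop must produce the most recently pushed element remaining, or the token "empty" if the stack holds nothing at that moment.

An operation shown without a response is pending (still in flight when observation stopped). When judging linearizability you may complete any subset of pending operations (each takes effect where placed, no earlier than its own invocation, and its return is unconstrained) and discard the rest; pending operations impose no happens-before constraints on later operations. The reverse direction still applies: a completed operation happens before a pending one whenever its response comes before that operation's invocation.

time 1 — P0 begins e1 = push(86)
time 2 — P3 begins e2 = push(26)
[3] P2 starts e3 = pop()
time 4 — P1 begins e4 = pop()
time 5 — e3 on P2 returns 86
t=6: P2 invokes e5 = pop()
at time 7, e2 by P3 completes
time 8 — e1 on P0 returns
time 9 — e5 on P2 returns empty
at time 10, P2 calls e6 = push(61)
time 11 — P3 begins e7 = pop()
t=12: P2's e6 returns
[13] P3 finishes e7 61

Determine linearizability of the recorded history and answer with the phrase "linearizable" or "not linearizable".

one valid linearization: e1, e2, e4, e3, e5, e6, e7
1. e1 push(86), leaving stack <86>
2. e2 push(26), leaving stack <86,26>
3. e4 pop() (pending, included), leaving stack <86>
4. e3 pop() → 86, leaving stack <>
5. e5 pop() → empty, leaving stack <>
6. e6 push(61), leaving stack <61>
7. e7 pop() → 61, leaving stack <>

linearizable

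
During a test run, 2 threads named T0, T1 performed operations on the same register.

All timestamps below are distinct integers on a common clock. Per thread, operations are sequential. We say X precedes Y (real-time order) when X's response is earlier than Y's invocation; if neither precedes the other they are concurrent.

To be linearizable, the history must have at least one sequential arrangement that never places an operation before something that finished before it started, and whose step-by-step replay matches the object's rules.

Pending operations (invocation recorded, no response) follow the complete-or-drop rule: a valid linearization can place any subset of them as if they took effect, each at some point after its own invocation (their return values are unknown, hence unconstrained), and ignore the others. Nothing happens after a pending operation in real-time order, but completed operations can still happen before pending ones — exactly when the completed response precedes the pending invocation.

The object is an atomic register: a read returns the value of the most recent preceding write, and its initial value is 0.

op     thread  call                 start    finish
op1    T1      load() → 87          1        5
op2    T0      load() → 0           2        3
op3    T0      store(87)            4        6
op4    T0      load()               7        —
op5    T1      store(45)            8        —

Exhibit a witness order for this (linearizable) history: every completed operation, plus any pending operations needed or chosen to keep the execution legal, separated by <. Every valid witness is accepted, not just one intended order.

op2 < op3 < op1

step 1: op2 load() → 0 — value 0
step 2: op3 store(87) — value 87
step 3: op1 load() → 87 — value 87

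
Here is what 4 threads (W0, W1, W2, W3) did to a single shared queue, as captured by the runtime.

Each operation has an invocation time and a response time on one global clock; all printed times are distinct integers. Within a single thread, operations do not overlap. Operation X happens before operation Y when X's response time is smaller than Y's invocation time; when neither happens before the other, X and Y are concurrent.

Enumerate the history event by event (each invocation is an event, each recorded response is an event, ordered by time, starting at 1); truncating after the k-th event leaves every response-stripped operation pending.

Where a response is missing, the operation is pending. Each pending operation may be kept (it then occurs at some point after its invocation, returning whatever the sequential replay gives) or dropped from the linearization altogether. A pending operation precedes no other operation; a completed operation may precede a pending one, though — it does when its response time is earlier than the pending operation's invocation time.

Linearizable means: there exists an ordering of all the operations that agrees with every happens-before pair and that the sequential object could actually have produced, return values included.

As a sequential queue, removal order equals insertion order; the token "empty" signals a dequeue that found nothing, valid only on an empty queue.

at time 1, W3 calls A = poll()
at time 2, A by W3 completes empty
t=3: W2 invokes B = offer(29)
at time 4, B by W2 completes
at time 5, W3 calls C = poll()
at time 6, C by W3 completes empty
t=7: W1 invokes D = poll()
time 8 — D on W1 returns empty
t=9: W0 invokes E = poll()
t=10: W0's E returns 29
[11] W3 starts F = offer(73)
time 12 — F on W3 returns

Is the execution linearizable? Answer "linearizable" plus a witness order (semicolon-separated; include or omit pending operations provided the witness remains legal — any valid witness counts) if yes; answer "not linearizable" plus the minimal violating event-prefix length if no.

through event 5 a valid linearization exists; event 6 (C responding at time 6) ends that
a single order respects real time; the 3 completed queue operations fail replay along it
take A, B, C: step 3 already fails, because C poll() → empty cannot occur there

not linearizable — minimal violating prefix: 6 events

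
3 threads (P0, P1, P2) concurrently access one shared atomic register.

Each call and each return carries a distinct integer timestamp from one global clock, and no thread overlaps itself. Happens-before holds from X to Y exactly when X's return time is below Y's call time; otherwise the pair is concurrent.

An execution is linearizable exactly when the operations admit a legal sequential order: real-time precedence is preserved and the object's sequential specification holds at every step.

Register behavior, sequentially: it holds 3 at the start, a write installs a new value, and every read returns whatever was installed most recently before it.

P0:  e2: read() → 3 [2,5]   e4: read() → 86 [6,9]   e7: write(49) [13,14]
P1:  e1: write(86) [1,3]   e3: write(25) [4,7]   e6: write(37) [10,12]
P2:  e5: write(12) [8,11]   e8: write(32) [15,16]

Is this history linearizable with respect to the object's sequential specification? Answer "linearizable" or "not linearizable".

linearizable

one valid linearization: e2, e1, e4, e3, e5, e6, e7, e8
after step 1 (e2 read() → 3): value 3
after step 2 (e1 write(86)): value 86
after step 3 (e4 read() → 86): value 86
after step 4 (e3 write(25)): value 25
after step 5 (e5 write(12)): value 12
after step 6 (e6 write(37)): value 37
after step 7 (e7 write(49)): value 49
after step 8 (e8 write(32)): value 32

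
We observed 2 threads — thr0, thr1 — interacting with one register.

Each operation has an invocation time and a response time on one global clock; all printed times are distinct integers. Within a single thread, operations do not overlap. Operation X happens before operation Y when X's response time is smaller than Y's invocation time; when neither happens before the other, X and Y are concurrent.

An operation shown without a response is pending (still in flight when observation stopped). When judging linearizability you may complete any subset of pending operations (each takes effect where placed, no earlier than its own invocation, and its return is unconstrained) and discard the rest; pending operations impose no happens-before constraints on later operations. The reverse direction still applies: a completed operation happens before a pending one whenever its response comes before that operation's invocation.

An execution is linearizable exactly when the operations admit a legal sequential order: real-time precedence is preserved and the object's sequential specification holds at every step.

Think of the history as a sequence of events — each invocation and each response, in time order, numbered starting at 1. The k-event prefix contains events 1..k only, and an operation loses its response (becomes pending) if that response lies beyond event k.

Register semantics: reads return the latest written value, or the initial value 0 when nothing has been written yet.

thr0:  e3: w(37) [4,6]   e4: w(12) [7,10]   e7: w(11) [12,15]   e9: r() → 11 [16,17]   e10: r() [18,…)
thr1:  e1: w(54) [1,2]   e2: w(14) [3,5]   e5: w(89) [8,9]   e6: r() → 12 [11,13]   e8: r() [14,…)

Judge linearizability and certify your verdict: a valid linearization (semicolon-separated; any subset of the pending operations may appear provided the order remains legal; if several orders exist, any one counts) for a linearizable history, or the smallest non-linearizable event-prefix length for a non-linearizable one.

step 1: e1 w(54) — value 54
step 2: e2 w(14) — value 14
step 3: e3 w(37) — value 37
step 4: e5 w(89) — value 89
step 5: e4 w(12) — value 12
step 6: e6 r() → 12 — value 12
step 7: e7 w(11) — value 11
step 8: e8 r() (pending, included) — value 11
step 9: e9 r() → 11 — value 11

linearizable — witness: e1; e2; e3; e5; e4; e6; e7; e8; e9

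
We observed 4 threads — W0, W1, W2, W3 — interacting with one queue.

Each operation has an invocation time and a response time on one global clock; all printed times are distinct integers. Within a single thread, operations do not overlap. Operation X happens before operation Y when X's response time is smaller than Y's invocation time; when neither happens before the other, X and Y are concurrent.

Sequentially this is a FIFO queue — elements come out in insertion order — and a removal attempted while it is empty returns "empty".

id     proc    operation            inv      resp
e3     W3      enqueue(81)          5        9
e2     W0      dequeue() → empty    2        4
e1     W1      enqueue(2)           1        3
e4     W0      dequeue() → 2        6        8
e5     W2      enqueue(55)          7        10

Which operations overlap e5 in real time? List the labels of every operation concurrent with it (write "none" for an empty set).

concurrent with e5 ([7,10]): every op whose interval crosses 7..10
e1 [1,3]: before
e2 [2,4]: before
e3 [5,9]: concurrent
e4 [6,8]: concurrent

e3, e4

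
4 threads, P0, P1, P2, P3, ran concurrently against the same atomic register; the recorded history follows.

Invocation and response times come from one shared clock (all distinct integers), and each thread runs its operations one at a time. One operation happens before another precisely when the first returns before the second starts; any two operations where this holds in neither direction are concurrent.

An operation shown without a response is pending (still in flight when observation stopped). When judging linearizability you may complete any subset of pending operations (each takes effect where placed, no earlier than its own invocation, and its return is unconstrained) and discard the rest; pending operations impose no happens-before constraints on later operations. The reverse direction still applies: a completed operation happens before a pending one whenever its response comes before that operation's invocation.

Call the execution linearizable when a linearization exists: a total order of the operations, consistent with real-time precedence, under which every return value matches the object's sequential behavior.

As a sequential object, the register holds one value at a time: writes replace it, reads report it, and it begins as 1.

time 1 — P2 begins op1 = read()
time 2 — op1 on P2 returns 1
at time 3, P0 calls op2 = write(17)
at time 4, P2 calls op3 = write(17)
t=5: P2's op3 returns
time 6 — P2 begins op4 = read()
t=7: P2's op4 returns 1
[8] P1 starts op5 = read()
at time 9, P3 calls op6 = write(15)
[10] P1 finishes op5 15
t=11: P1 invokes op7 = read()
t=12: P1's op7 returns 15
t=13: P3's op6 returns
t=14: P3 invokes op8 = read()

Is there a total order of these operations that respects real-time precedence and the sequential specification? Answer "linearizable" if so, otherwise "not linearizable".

not linearizable

the violation lands at event 7, op4's response at time 7: events 1..6 linearize, events 1..7 do not
one real-time candidate order over the 3 completed operations — the atomic register replay rejects it
including or dropping the 1 pending operation (op2) in any combination fails
e.g. op1, op3, op4 (pending dropped): illegal at step 3, since op4 read() → 1 cannot apply there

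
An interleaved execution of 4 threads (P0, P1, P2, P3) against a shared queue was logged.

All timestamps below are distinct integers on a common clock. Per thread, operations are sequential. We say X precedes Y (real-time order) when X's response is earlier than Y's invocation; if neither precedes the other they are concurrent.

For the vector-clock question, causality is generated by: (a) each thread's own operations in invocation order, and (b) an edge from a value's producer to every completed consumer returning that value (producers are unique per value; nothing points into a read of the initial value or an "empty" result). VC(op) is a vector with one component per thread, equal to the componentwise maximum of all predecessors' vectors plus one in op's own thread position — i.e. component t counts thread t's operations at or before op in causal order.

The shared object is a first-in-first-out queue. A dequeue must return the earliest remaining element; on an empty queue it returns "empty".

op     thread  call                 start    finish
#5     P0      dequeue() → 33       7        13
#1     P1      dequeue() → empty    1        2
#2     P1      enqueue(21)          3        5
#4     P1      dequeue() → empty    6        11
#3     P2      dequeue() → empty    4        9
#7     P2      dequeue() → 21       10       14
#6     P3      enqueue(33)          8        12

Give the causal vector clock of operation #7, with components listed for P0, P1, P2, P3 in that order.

VC(#6, invoked at 8): no causal predecessors; +1 on P3 → (0, 0, 0, 1)
VC(#3, invoked at 4): no causal predecessors; +1 on P2 → (0, 0, 1, 0)
VC(#1, invoked at 1): no causal predecessors; +1 on P1 → (0, 1, 0, 0)
#2 (invocation 3): componentwise max over VC(#1)=(0, 1, 0, 0), +1 at P1, giving (0, 2, 0, 0)
#5 (invocation 7): componentwise max over VC(#6)=(0, 0, 0, 1), +1 at P0, giving (1, 0, 0, 1)
#4 (invocation 6): componentwise max over VC(#2)=(0, 2, 0, 0), +1 at P1, giving (0, 3, 0, 0)
#7 (invocation 10): componentwise max over VC(#2)=(0, 2, 0, 0), VC(#3)=(0, 0, 1, 0), +1 at P2, giving (0, 2, 2, 0)
target: VC(#7) = (0, 2, 2, 0)

(0, 2, 2, 0)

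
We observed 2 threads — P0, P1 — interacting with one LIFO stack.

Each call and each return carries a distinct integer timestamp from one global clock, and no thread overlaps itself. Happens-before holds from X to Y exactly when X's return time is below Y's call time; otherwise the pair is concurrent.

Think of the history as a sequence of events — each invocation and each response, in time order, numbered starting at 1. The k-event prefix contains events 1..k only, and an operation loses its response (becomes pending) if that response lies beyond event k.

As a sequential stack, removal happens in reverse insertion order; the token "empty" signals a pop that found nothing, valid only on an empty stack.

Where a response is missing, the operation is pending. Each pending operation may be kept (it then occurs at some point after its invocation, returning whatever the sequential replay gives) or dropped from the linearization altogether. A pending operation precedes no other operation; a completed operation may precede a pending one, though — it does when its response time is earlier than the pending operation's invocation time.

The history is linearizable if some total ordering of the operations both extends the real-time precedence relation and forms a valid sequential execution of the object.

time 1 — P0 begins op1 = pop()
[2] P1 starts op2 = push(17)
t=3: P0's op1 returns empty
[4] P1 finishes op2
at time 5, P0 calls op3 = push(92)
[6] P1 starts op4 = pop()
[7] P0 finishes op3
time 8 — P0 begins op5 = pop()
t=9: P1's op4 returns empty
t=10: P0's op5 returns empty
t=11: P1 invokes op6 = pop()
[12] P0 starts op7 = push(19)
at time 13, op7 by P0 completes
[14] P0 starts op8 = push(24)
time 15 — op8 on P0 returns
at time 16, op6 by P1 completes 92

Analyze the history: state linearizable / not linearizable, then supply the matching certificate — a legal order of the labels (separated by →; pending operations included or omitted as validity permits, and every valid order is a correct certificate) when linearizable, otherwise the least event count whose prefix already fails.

already the first 9 events (up to op4's response at time 9) admit no linearization; the first 8 still do
real-time-consistent orders of the 4 completed operations: 4 — all fail the LIFO stack replay
including or dropping the 1 pending operation (op5) in any combination fails
take op1, op2, op3, op4 (pending dropped): step 4 already fails, because op4 pop() → empty cannot occur there
take op1, op2, op4, op3 (pending dropped): step 3 already fails, because op4 pop() → empty cannot occur there

not linearizable — minimal violating prefix: 9 events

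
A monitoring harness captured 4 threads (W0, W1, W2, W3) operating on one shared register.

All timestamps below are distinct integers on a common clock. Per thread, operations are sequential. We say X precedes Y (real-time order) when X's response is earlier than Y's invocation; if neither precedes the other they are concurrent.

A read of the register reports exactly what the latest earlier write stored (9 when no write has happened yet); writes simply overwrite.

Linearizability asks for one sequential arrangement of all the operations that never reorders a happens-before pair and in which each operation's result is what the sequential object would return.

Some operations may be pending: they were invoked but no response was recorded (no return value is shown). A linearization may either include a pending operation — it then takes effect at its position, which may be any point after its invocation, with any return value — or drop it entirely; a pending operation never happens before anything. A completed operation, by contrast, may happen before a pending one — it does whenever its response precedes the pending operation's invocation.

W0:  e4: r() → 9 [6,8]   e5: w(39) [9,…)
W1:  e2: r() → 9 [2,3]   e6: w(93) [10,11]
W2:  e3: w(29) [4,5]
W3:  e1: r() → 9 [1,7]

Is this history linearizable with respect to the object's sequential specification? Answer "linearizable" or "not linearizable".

already the first 8 events (up to e4's response at time 8) admit no linearization; the first 7 still do
the 4 completed operations admit 4 real-time orders; each fails the register replay
e.g. e1, e2, e3, e4: illegal at step 4, since e4 r() → 9 cannot apply there
e.g. e2, e1, e3, e4: illegal at step 4, since e4 r() → 9 cannot apply there

not linearizable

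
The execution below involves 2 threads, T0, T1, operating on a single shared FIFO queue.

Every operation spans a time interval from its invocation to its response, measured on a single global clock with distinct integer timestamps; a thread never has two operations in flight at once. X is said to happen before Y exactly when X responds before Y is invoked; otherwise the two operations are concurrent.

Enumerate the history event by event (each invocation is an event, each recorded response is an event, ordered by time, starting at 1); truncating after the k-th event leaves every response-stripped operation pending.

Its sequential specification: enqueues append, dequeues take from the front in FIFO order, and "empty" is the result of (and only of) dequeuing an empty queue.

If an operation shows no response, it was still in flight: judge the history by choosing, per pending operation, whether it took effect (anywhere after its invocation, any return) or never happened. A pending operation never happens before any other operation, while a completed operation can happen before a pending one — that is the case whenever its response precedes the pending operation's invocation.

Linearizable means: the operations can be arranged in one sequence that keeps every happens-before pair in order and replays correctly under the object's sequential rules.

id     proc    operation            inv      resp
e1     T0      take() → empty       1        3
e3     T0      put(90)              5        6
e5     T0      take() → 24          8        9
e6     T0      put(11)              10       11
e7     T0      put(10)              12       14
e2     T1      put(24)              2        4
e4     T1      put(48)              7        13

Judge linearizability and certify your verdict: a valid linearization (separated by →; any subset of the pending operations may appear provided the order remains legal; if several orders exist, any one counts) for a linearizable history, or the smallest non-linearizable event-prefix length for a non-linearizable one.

linearizable — witness: e1 → e2 → e3 → e4 → e5 → e6 → e7

after step 1 (e1 take() → empty): queue <>
after step 2 (e2 put(24)): queue <24>
after step 3 (e3 put(90)): queue <24,90>
after step 4 (e4 put(48)): queue <24,90,48>
after step 5 (e5 take() → 24): queue <90,48>
after step 6 (e6 put(11)): queue <90,48,11>
after step 7 (e7 put(10)): queue <90,48,11,10>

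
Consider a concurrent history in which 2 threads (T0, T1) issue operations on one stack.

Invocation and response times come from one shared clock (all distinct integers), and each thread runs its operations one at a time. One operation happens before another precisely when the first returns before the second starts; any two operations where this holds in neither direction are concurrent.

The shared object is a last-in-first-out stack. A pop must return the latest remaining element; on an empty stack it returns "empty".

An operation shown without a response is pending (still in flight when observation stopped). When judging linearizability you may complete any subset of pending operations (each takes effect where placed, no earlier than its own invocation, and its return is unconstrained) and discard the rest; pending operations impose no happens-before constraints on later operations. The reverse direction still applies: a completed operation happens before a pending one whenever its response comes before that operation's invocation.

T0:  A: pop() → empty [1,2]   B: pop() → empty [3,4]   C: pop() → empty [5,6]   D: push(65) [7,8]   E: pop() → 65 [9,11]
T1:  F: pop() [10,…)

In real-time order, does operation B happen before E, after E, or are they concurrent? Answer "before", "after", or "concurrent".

before

B spans [3,4], E spans [9,11]
resp(B)=4 < inv(E)=9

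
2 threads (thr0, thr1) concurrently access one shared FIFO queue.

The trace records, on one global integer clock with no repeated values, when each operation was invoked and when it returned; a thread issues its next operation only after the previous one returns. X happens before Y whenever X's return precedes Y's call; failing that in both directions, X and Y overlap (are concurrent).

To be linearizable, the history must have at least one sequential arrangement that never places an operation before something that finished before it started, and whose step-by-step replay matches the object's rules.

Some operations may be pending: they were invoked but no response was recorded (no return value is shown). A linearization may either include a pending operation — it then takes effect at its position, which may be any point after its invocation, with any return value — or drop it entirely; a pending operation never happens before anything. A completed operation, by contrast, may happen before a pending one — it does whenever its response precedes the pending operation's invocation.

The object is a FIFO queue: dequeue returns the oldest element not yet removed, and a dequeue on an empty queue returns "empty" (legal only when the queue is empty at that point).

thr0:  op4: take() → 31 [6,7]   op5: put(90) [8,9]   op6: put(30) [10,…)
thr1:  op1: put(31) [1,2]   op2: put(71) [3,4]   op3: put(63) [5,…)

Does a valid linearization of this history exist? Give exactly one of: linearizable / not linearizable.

one valid linearization: op1, op2, op3, op4, op5
1. op1 put(31), leaving queue <31>
2. op2 put(71), leaving queue <31,71>
3. op3 put(63) (pending, included), leaving queue <31,71,63>
4. op4 take() → 31, leaving queue <71,63>
5. op5 put(90), leaving queue <71,63,90>

linearizable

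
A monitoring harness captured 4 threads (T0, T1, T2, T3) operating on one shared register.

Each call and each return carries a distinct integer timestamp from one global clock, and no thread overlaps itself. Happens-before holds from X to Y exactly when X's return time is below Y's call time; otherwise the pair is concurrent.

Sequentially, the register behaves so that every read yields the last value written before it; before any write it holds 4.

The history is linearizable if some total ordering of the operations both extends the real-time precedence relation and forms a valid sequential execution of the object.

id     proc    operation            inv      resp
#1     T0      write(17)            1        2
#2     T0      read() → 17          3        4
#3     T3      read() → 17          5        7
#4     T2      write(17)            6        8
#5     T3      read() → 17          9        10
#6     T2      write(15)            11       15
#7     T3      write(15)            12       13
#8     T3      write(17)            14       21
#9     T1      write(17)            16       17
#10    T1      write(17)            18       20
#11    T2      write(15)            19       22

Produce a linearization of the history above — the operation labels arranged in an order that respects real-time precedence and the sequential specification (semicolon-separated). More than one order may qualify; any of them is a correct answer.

#1; #2; #3; #4; #5; #6; #7; #8; #9; #10; #11

step 1: #1 write(17) — value 17
step 2: #2 read() → 17 — value 17
step 3: #3 read() → 17 — value 17
step 4: #4 write(17) — value 17
step 5: #5 read() → 17 — value 17
step 6: #6 write(15) — value 15
step 7: #7 write(15) — value 15
step 8: #8 write(17) — value 17
step 9: #9 write(17) — value 17
step 10: #10 write(17) — value 17
step 11: #11 write(15) — value 15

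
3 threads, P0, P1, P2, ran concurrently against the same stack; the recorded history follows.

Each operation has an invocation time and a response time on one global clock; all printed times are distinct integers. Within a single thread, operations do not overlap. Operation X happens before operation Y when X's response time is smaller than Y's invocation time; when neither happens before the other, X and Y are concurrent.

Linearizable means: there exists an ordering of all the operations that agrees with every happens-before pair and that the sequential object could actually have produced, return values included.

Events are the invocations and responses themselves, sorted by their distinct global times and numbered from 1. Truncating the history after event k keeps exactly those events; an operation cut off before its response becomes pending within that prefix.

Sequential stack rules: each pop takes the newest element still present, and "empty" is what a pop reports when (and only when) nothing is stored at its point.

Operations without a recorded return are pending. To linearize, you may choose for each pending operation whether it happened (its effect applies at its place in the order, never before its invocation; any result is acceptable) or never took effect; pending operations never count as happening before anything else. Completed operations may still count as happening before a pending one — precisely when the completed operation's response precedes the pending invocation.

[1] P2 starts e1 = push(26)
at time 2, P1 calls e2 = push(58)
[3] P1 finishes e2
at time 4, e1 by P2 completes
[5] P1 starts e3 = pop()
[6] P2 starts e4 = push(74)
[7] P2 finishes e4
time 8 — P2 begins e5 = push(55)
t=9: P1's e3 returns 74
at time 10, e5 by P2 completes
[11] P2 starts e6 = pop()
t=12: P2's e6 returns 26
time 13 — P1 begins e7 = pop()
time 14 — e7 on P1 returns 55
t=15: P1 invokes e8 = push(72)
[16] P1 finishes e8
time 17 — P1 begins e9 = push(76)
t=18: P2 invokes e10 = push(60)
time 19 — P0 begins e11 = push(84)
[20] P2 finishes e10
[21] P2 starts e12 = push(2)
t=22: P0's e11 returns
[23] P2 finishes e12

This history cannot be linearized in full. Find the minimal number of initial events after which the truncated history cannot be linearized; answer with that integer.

events 1..11 are linearizable; a witness order is e1, e2, e4, e3, e5:
after step 1 (e1 push(26)): stack <26>
after step 2 (e2 push(58)): stack <26,58>
after step 3 (e4 push(74)): stack <26,58,74>
after step 4 (e3 pop() → 74): stack <26,58>
after step 5 (e5 push(55)): stack <26,58,55>
adding event 12 (e6 responds at 12) leaves no legal real-time order
sample order e1, e2, e3, e4, e5, e6 stalls at step 3 — e3 pop() → 74 has no legal effect
sample order e1, e2, e4, e3, e5, e6 stalls at step 6 — e6 pop() → 26 has no legal effect

12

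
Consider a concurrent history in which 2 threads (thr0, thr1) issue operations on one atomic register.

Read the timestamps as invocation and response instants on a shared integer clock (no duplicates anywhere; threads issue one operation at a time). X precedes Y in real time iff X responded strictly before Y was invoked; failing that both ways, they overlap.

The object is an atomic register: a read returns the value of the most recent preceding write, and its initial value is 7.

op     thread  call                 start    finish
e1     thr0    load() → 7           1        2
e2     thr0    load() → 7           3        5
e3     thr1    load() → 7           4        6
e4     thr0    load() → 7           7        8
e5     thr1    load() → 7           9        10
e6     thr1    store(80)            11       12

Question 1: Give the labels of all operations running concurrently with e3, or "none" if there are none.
concurrent with e3 ([4,6]): every op whose interval crosses 4..6
e1 [1,2]: before
e2 [3,5]: concurrent
e4 [7,8]: after
e5 [9,10]: after
e6 [11,12]: after

e2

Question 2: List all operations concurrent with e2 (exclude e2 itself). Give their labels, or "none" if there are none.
e2 spans [3,5]: anything still running between times 3 and 5 counts as concurrent
e1 [1,2]: before
e3 [4,6]: concurrent
e4 [7,8]: after
e5 [9,10]: after
e6 [11,12]: after

e3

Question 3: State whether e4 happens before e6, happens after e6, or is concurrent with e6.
e4 spans [7,8], e6 spans [11,12]
resp(e4)=8 < inv(e6)=11

before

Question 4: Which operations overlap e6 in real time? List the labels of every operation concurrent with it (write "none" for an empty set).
e6 spans [11,12]; an op avoiding the whole window 11..12 is ordered, any other is concurrent
e1 [1,2]: before
e2 [3,5]: before
e3 [4,6]: before
e4 [7,8]: before
e5 [9,10]: before

none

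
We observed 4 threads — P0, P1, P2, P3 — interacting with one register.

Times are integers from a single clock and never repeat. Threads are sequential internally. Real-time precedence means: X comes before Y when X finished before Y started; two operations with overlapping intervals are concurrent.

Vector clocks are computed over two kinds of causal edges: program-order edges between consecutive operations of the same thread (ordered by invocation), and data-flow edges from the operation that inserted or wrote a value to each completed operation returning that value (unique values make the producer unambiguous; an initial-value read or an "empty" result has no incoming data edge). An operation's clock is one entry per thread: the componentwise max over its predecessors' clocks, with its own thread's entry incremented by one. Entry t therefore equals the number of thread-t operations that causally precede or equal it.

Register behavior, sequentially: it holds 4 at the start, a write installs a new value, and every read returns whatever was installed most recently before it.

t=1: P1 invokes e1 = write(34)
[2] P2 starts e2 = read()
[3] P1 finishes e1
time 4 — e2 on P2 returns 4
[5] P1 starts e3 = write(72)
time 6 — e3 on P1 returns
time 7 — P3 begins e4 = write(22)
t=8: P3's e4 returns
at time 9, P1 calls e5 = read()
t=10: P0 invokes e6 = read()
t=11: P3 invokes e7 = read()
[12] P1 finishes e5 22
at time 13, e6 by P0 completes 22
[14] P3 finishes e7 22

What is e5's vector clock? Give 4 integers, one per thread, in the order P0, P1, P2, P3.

invoked at 7, e4 has no predecessors; its own P3 bump gives (0, 0, 0, 1)
invoked at 2, e2 has no predecessors; its own P2 bump gives (0, 0, 1, 0)
invoked at 1, e1 has no predecessors; its own P1 bump gives (0, 1, 0, 0)
VC(e7, invoked at 11): max of VC(e4)=(0, 0, 0, 1), then +1 on thread P3 → (0, 0, 0, 2)
VC(e3, invoked at 5): max of VC(e1)=(0, 1, 0, 0), then +1 on thread P1 → (0, 2, 0, 0)
VC(e6, invoked at 10): max of VC(e4)=(0, 0, 0, 1), then +1 on thread P0 → (1, 0, 0, 1)
VC(e5, invoked at 9): max of VC(e3)=(0, 2, 0, 0), VC(e4)=(0, 0, 0, 1), then +1 on thread P1 → (0, 3, 0, 1)
target: VC(e5) = (0, 3, 0, 1)

(0, 3, 0, 1)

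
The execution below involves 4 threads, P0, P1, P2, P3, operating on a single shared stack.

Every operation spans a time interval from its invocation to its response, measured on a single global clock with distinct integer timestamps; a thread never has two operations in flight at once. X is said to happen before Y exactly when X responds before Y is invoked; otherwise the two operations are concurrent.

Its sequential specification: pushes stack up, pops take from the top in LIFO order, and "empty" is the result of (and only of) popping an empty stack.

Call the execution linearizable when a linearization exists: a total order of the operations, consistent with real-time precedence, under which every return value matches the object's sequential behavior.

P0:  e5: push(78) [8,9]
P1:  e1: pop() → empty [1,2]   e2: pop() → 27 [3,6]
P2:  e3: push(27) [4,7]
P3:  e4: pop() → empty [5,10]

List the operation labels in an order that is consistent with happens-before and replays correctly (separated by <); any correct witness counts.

after step 1 (e1 pop() → empty): stack <>
after step 2 (e3 push(27)): stack <27>
after step 3 (e2 pop() → 27): stack <>
after step 4 (e4 pop() → empty): stack <>
after step 5 (e5 push(78)): stack <78>

e1 < e3 < e2 < e4 < e5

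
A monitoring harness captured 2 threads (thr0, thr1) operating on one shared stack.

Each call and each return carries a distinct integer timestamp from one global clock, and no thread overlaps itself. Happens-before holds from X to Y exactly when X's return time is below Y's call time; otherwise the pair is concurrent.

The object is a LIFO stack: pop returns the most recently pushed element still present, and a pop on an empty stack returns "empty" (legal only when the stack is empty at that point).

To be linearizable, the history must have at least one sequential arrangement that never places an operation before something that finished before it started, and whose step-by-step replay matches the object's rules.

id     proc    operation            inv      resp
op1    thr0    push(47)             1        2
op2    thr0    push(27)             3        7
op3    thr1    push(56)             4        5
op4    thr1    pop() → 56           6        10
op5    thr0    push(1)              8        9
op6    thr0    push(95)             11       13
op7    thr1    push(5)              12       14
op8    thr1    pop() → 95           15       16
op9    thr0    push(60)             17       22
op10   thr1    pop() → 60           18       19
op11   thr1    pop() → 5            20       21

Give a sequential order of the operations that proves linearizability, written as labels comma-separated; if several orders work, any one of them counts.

1. op1 push(47), leaving stack <47>
2. op2 push(27), leaving stack <47,27>
3. op3 push(56), leaving stack <47,27,56>
4. op4 pop() → 56, leaving stack <47,27>
5. op5 push(1), leaving stack <47,27,1>
6. op7 push(5), leaving stack <47,27,1,5>
7. op6 push(95), leaving stack <47,27,1,5,95>
8. op8 pop() → 95, leaving stack <47,27,1,5>
9. op9 push(60), leaving stack <47,27,1,5,60>
10. op10 pop() → 60, leaving stack <47,27,1,5>
11. op11 pop() → 5, leaving stack <47,27,1>

op1, op2, op3, op4, op5, op7, op6, op8, op9, op10, op11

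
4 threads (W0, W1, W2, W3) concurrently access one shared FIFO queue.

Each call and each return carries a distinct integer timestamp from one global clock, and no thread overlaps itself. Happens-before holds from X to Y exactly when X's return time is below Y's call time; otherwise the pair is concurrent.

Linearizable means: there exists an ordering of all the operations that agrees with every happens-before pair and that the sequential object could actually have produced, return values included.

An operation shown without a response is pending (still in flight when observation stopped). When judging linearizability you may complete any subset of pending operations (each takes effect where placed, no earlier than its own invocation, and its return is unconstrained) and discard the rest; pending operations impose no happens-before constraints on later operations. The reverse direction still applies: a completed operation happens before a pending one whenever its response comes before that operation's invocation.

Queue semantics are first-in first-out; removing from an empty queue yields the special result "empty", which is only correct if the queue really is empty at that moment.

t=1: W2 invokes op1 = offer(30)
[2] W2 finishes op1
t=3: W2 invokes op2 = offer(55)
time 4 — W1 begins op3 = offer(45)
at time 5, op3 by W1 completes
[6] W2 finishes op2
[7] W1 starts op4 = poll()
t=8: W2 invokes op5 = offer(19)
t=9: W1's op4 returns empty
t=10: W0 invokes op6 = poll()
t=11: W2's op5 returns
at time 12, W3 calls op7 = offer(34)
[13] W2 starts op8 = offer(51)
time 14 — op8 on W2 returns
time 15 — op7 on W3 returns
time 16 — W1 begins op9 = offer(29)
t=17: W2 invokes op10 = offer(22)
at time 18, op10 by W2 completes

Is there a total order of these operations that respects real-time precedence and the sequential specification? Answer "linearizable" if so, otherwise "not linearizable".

events 1..8 are fine; event 9 — the response of op4 at time 9 — makes the prefix non-linearizable
all 2 real-time-respecting orders fail — 4 completed FIFO queue operations, no legal replay
include/drop combinations of the 1 pending operation (op5) were all tried; none helps
one such order, op1, op2, op3, op4 (pending dropped), breaks at step 4 where op4 poll() → empty is illegal
one such order, op1, op3, op2, op4 (pending dropped), breaks at step 4 where op4 poll() → empty is illegal

not linearizable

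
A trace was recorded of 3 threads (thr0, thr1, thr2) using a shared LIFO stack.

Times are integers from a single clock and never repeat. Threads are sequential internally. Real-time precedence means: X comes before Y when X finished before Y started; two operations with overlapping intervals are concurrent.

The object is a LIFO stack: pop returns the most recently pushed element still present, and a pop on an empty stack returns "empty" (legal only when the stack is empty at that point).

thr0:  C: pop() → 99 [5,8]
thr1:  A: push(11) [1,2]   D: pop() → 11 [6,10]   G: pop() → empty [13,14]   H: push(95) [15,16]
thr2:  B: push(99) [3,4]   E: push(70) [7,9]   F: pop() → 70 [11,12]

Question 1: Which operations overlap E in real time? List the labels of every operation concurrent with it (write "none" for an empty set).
Answer: C, D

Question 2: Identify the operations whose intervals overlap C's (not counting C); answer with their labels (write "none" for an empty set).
Answer: D, E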